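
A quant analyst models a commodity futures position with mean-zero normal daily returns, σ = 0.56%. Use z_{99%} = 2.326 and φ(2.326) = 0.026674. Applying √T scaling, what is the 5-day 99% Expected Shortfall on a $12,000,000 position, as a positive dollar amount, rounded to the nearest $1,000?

σ_{5d} = 0.56% × √5 = 1.252%.
ES multiplier = φ(z)/(1−α) = 0.026674/0.01 = 2.667.
ES = 1.252% × 2.667 = 3.339%; on $12,000,000: $400,680.

$401,000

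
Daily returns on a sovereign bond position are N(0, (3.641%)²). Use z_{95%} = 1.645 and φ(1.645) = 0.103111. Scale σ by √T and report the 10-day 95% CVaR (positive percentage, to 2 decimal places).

23.74%

σ_{10d} = 3.641% × √10 = 11.514%.
ES multiplier = φ(z)/(1−α) = 0.103111/0.05 = 2.062.
ES = 11.514% × 2.062 = 23.742%.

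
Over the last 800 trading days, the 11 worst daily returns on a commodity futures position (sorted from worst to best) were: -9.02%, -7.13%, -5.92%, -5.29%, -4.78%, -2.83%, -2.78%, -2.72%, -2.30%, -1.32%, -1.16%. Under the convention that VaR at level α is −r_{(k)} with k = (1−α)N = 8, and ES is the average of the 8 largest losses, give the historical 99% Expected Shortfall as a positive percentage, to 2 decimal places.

The 8 worst returns sum to -40.47%.
ES = −(-40.47%) / 8 = 5.05875% ≈ 5.06%.

5.06%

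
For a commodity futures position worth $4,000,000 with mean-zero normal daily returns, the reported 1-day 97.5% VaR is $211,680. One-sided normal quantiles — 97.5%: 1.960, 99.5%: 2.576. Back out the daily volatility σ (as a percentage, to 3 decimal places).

2.700%

VaR as a fraction: $211,680 / $4,000,000 = 5.292%.
σ = VaR / z = 5.292% / 1.960 = 2.700%.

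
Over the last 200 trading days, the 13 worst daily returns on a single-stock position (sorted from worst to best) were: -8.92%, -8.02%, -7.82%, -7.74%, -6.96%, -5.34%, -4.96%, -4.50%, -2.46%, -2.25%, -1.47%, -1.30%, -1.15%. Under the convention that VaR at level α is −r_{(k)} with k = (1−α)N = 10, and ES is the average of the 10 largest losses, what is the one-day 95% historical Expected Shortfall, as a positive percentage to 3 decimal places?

5.897%

The 10 worst returns sum to -58.97%.
ES = −(-58.97%) / 10 = 5.897%.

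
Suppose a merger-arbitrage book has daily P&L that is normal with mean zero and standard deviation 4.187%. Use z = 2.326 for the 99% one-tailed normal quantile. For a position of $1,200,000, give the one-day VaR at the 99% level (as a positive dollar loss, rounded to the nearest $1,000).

$117,000

VaR = z·σ = 2.326 × 4.187% = 9.739%.
On $1,200,000: 0.09739 × $1,200,000 = $116,868.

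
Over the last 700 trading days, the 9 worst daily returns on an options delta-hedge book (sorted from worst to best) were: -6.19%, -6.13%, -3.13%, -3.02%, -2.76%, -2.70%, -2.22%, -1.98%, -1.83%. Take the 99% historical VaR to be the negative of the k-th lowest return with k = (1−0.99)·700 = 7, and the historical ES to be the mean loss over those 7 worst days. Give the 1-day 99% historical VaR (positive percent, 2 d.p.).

2.22%

k = 7; the 7th lowest return is -2.22%, so VaR = 2.22%.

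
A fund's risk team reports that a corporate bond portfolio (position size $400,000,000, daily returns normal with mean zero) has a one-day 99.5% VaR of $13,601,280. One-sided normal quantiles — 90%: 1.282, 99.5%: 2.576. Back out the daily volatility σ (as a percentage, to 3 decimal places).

VaR as a fraction: $13,601,280 / $400,000,000 = 3.400%.
σ = VaR / z = 3.400% / 2.576 = 1.320%.

1.320%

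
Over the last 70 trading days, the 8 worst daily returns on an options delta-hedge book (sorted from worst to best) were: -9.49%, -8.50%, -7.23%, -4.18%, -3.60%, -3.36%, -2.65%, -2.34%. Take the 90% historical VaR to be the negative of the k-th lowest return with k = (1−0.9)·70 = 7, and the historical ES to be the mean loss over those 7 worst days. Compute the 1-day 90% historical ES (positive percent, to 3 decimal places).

The 7 worst returns sum to -39.01%.
ES = −(-39.01%) / 7 = 5.5728…% ≈ 5.573%.

5.573%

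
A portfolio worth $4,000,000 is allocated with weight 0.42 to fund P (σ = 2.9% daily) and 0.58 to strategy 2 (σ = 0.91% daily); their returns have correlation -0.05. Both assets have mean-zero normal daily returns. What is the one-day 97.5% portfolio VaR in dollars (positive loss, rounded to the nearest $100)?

$102,200

σ_p² = 0.42²·2.9² + 0.58²·0.91² + 2·-0.05·0.42·0.58·2.9·0.91 = 1.6978 (%²).
σ_p = √1.6978 = 1.303%.
At 97.5%, z = 1.960.
VaR = 1.960 × 1.303% = 2.554%; on $4,000,000 that is $102,160.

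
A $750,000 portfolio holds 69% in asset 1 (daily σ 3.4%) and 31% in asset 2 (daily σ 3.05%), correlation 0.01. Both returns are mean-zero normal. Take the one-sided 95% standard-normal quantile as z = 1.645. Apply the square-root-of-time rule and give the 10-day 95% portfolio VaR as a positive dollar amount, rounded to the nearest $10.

σ_p = √(0.69²·3.4² + 0.31²·3.05² + 2·0.01·0.69·0.31·3.4·3.05) = 2.538%.
σ_{10d} = 2.538% × √10 = 8.026%.
VaR = 1.645 × 8.026% = 13.203%; on $750,000 that is $99,022.

$99,020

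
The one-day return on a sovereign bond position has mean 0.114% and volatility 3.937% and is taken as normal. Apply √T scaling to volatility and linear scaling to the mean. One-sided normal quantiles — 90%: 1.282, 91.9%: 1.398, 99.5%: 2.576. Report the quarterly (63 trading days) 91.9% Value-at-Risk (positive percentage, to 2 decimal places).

36.50%

σ_{63d} = 3.937% × √63 = 31.249%; μ_{63d} = 63 × 0.114% = 7.182%.
VaR = −(7.182%) + 1.398 × 31.249% = 36.504%.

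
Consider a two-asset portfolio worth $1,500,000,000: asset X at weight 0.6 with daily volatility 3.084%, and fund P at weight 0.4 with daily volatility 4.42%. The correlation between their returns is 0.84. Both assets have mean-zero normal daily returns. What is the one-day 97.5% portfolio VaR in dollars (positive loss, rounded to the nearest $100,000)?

$102,000,000

σ_p² = 0.6²·3.084² + 0.4²·4.42² + 2·0.84·0.6·0.4·3.084·4.42 = 12.0459 (%²).
σ_p = √12.0459 = 3.471%.
At 97.5%, z = 1.960.
VaR = 1.960 × 3.471% = 6.803%; on $1,500,000,000 that is $102,045,000.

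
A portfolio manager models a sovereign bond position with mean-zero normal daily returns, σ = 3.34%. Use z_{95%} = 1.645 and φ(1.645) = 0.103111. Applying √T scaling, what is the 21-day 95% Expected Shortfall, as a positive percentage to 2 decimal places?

31.56%

σ_{21d} = 3.34% × √21 = 15.306%.
ES multiplier = φ(z)/(1−α) = 0.103111/0.05 = 2.062.
ES = 15.306% × 2.062 = 31.561%.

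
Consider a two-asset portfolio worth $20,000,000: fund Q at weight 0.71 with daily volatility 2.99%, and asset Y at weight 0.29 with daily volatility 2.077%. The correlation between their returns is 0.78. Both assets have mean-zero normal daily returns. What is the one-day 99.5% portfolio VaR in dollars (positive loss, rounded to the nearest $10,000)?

σ_p² = 0.71²·2.99² + 0.29²·2.077² + 2·0.78·0.71·0.29·2.99·2.077 = 6.8643 (%²).
σ_p = √6.8643 = 2.620%.
At 99.5%, z = 2.576.
VaR = 2.576 × 2.620% = 6.749%; on $20,000,000 that is $1,349,800.

$1,350,000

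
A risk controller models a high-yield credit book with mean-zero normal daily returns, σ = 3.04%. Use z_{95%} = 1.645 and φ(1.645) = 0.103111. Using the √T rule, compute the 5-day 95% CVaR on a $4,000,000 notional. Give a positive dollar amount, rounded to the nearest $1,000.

σ_{5d} = 3.04% × √5 = 6.798%.
ES multiplier = φ(z)/(1−α) = 0.103111/0.05 = 2.062.
ES = 6.798% × 2.062 = 14.017%; on $4,000,000: $560,680.

$561,000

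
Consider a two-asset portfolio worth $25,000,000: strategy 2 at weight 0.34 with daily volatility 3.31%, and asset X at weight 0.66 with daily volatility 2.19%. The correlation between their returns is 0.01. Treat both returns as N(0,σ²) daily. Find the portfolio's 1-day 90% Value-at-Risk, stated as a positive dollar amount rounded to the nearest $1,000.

σ_p² = 0.34²·3.31² + 0.66²·2.19² + 2·0.01·0.34·0.66·3.31·2.19 = 3.3882 (%²).
σ_p = √3.3882 = 1.841%.
At 90%, z = 1.282.
VaR = 1.282 × 1.841% = 2.360%; on $25,000,000 that is $590,000.

$590,000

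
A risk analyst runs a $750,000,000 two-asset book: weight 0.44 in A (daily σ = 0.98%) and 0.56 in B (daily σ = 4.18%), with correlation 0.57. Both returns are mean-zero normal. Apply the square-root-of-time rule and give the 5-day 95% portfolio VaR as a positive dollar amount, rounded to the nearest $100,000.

$72,000,000

σ_p = √(0.44²·0.98² + 0.56²·4.18² + 2·0.57·0.44·0.56·0.98·4.18) = 2.611%.
σ_{5d} = 2.611% × √5 = 5.838%.
z(95%) = 1.645.
VaR = 1.645 × 5.838% = 9.604%; on $750,000,000 that is $72,030,000.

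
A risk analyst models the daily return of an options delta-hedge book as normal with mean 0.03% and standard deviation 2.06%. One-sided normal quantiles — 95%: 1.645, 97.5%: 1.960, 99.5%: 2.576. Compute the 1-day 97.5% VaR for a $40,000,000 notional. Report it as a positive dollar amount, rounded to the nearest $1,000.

VaR = −μ + z·σ = −(0.03%) + 1.960 × 2.06% = 4.008%.
On $40,000,000: 0.04008 × $40,000,000 = $1,603,200.

$1,603,000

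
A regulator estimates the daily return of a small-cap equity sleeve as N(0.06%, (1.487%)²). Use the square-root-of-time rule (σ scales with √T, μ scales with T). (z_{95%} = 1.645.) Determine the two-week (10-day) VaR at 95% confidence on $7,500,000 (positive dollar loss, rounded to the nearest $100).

σ_{10d} = 1.487% × √10 = 4.702%; μ_{10d} = 10 × 0.06% = 0.600%.
VaR = −(0.600%) + 1.645 × 4.702% = 7.135%.
On $7,500,000: 0.07135 × $7,500,000 = $535,125.

$535,100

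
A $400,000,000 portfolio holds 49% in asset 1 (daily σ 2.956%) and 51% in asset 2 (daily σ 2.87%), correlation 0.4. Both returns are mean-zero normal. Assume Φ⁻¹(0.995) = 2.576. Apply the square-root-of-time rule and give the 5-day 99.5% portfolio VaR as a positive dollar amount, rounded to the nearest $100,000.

σ_p = √(0.49²·2.956² + 0.51²·2.87² + 2·0.4·0.49·0.51·2.956·2.87) = 2.436%.
σ_{5d} = 2.436% × √5 = 5.447%.
VaR = 2.576 × 5.447% = 14.031%; on $400,000,000 that is $56,124,000.

$56,100,000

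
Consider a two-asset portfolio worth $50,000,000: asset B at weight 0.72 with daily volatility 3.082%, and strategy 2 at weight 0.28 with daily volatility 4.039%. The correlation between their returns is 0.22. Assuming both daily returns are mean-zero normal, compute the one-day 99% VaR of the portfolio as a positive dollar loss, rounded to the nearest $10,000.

$3,140,000

σ_p² = 0.72²·3.082² + 0.28²·4.039² + 2·0.22·0.72·0.28·3.082·4.039 = 7.3073 (%²).
σ_p = √7.3073 = 2.703%.
At 99%, z = 2.326.
VaR = 2.326 × 2.703% = 6.287%; on $50,000,000 that is $3,143,500.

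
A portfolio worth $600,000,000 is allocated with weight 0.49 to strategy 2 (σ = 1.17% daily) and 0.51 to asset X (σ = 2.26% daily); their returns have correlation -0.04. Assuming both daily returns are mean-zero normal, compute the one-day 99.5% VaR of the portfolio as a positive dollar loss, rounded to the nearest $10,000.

$19,580,000

σ_p² = 0.49²·1.17² + 0.51²·2.26² + 2·-0.04·0.49·0.51·1.17·2.26 = 1.6043 (%²).
σ_p = √1.6043 = 1.267%.
At 99.5%, z = 2.576.
VaR = 2.576 × 1.267% = 3.264%; on $600,000,000 that is $19,584,000.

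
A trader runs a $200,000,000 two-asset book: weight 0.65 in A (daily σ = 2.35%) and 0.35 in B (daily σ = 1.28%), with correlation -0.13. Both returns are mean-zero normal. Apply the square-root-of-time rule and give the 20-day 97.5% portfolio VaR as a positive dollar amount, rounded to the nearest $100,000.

σ_p = √(0.65²·2.35² + 0.35²·1.28² + 2·-0.13·0.65·0.35·2.35·1.28) = 1.535%.
σ_{20d} = 1.535% × √20 = 6.865%.
z(97.5%) = 1.960.
VaR = 1.960 × 6.865% = 13.455%; on $200,000,000 that is $26,910,000.

$26,900,000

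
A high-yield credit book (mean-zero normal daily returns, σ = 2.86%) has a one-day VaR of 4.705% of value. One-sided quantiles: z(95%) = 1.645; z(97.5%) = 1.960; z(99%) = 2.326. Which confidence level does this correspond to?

95%

Implied z = VaR/σ = 4.705 / 2.86 = 1.645.
This matches z(95%) = 1.645.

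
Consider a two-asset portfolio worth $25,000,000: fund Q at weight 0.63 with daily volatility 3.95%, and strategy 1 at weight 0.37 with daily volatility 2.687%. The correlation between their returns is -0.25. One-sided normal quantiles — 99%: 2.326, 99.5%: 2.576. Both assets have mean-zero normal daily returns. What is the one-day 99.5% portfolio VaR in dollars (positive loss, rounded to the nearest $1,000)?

$1,570,000

σ_p² = 0.63²·3.95² + 0.37²·2.687² + 2·-0.25·0.63·0.37·3.95·2.687 = 5.9440 (%²).
σ_p = √5.9440 = 2.438%.
VaR = 2.576 × 2.438% = 6.280%; on $25,000,000 that is $1,570,000.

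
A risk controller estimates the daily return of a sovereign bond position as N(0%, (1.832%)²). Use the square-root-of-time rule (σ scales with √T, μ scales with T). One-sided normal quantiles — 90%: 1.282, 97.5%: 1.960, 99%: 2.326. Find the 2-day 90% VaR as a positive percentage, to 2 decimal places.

σ_{2d} = 1.832% × √2 = 2.591%.
VaR = 1.282 × 2.591% = 3.322%.

3.32%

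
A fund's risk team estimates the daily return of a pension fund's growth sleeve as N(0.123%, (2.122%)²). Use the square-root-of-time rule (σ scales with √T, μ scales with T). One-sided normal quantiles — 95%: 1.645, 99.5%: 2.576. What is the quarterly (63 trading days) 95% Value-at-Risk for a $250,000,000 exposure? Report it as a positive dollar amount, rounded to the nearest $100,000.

σ_{63d} = 2.122% × √63 = 16.843%; μ_{63d} = 63 × 0.123% = 7.749%.
VaR = −(7.749%) + 1.645 × 16.843% = 19.958%.
On $250,000,000: 0.19958 × $250,000,000 = $49,895,000.

$49,900,000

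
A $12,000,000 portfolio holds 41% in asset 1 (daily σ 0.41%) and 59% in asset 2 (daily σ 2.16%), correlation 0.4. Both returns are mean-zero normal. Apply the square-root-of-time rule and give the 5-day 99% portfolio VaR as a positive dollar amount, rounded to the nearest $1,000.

$843,000

σ_p = √(0.41²·0.41² + 0.59²·2.16² + 2·0.4·0.41·0.59·0.41·2.16) = 1.350%.
σ_{5d} = 1.350% × √5 = 3.019%.
z(99%) = 2.326.
VaR = 2.326 × 3.019% = 7.022%; on $12,000,000 that is $842,640.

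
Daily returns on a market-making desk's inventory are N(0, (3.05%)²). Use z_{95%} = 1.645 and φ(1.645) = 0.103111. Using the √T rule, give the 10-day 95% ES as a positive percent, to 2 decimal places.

19.89%

σ_{10d} = 3.05% × √10 = 9.645%.
ES multiplier = φ(z)/(1−α) = 0.103111/0.05 = 2.062.
ES = 9.645% × 2.062 = 19.888%.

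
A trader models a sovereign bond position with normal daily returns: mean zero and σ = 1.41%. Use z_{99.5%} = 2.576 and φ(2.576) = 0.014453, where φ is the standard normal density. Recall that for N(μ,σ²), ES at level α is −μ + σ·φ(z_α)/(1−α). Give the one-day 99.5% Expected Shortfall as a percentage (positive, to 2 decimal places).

4.08%

Tail multiplier: φ(z)/(1−α) = 0.014453 / 0.005 = 2.891.
ES = 1.41% × 2.891 = 4.076%.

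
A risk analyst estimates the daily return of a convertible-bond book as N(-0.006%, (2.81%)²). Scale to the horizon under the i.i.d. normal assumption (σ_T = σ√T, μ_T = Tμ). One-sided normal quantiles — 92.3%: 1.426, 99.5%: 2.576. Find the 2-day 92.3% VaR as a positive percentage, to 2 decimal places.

σ_{2d} = 2.81% × √2 = 3.974%; μ_{2d} = 2 × -0.006% = -0.012%.
VaR = −(-0.012%) + 1.426 × 3.974% = 5.679%.

5.68%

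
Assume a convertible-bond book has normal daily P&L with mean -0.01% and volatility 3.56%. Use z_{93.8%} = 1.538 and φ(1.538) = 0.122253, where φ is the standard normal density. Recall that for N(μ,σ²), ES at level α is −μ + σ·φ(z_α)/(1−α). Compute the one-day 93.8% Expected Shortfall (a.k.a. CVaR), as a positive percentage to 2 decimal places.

7.03%

Tail multiplier: φ(z)/(1−α) = 0.122253 / 0.062 = 1.972.
ES = −(-0.01%) + 3.56% × 1.972 = 7.030%.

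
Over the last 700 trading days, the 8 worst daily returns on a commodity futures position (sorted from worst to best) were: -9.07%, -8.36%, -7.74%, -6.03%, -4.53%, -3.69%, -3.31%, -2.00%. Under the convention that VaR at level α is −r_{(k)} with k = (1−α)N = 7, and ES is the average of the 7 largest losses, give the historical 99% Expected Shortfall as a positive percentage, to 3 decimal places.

The 7 worst returns sum to -42.73%.
ES = −(-42.73%) / 7 = 6.1042…% ≈ 6.104%.

6.104%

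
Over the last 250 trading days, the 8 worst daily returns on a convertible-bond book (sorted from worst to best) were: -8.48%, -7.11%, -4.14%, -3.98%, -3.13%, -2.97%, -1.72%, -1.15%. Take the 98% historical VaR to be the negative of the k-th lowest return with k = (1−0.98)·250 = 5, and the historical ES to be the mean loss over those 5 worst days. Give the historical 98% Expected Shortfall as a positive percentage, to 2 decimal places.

The 5 worst returns sum to -26.84%.
ES = −(-26.84%) / 5 = 5.368% ≈ 5.37%.

5.37%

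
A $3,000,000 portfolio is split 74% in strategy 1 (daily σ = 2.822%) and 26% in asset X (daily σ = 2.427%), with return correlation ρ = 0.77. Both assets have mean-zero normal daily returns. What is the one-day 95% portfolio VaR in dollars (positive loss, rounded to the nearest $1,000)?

σ_p² = 0.74²·2.822² + 0.26²·2.427² + 2·0.77·0.74·0.26·2.822·2.427 = 6.7884 (%²).
σ_p = √6.7884 = 2.605%.
At 95%, z = 1.645.
VaR = 1.645 × 2.605% = 4.285%; on $3,000,000 that is $128,550.

$129,000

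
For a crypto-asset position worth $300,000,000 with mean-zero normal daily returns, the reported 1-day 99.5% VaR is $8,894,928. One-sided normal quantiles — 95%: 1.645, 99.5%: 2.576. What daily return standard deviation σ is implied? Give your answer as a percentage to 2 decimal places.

1.15%

VaR as a fraction: $8,894,928 / $300,000,000 = 2.965%.
σ = VaR / z = 2.965% / 2.576 = 1.151%.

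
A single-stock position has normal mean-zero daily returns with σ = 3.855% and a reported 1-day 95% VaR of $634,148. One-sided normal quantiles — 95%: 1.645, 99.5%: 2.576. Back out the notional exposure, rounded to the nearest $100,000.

VaR as a fraction of value: z·σ = 1.645 × 3.855% = 6.34147%.
Position = $634,148 / 0.0634148 = $10,000,008.

$10,000,000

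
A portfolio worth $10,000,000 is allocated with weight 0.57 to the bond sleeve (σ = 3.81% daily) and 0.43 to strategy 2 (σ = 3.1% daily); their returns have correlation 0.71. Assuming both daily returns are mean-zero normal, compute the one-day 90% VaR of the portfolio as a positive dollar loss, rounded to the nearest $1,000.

$417,000

σ_p² = 0.57²·3.81² + 0.43²·3.1² + 2·0.71·0.57·0.43·3.81·3.1 = 10.6039 (%²).
σ_p = √10.6039 = 3.256%.
At 90%, z = 1.282.
VaR = 1.282 × 3.256% = 4.174%; on $10,000,000 that is $417,400.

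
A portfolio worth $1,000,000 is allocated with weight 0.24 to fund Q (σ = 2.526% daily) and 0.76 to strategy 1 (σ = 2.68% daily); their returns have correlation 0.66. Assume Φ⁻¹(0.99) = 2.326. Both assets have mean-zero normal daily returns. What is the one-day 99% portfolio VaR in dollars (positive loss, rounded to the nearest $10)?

σ_p² = 0.24²·2.526² + 0.76²·2.68² + 2·0.66·0.24·0.76·2.526·2.68 = 6.1460 (%²).
σ_p = √6.1460 = 2.479%.
VaR = 2.326 × 2.479% = 5.766%; on $1,000,000 that is $57,660.

$57,660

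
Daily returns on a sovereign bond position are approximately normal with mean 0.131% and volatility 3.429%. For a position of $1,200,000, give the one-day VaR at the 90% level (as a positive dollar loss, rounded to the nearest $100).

$51,200

At 90% one-sided, z = 1.282.
VaR = −μ + z·σ = −(0.131%) + 1.282 × 3.429% = 4.265%.
On $1,200,000: 0.04265 × $1,200,000 = $51,180.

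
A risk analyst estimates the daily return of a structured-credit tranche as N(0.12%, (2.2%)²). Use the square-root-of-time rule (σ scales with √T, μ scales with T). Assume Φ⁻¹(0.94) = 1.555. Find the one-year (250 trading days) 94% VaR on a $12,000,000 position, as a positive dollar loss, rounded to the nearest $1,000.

σ_{250d} = 2.2% × √250 = 34.785%; μ_{250d} = 250 × 0.12% = 30.000%.
VaR = −(30.000%) + 1.555 × 34.785% = 24.091%.
On $12,000,000: 0.24091 × $12,000,000 = $2,890,920.

$2,891,000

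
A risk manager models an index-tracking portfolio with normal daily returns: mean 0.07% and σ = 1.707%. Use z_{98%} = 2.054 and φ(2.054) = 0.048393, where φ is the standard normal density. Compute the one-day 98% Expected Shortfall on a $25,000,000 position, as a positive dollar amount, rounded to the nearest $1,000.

$1,015,000

Tail multiplier: φ(z)/(1−α) = 0.048393 / 0.02 = 2.420.
ES = −(0.07%) + 1.707% × 2.420 = 4.061%.
On $25,000,000: 0.04061 × $25,000,000 = $1,015,250.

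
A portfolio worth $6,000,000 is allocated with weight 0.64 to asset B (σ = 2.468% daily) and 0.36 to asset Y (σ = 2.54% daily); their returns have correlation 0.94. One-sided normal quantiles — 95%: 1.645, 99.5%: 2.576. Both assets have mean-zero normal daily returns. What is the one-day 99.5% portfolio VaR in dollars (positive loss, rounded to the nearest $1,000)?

$380,000

σ_p² = 0.64²·2.468² + 0.36²·2.54² + 2·0.94·0.64·0.36·2.468·2.54 = 6.0463 (%²).
σ_p = √6.0463 = 2.459%.
VaR = 2.576 × 2.459% = 6.334%; on $6,000,000 that is $380,040.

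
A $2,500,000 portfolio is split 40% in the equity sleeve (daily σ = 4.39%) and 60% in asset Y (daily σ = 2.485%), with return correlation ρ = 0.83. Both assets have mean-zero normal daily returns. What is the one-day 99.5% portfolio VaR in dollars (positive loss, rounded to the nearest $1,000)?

σ_p² = 0.4²·4.39² + 0.6²·2.485² + 2·0.83·0.4·0.6·4.39·2.485 = 9.6528 (%²).
σ_p = √9.6528 = 3.107%.
At 99.5%, z = 2.576.
VaR = 2.576 × 3.107% = 8.004%; on $2,500,000 that is $200,100.

$200,000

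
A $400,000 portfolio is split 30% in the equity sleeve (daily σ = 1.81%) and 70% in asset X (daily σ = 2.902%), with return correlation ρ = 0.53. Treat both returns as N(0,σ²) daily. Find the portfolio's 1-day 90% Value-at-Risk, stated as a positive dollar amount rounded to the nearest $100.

$12,100

σ_p² = 0.3²·1.81² + 0.7²·2.902² + 2·0.53·0.3·0.7·1.81·2.902 = 5.5907 (%²).
σ_p = √5.5907 = 2.364%.
At 90%, z = 1.282.
VaR = 1.282 × 2.364% = 3.031%; on $400,000 that is $12,124.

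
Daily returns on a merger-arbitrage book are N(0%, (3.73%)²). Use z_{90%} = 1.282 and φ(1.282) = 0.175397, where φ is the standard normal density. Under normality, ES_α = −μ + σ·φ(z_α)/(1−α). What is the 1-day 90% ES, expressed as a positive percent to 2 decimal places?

Tail multiplier: φ(z)/(1−α) = 0.175397 / 0.1 = 1.754.
ES = 3.73% × 1.754 = 6.542%.

6.54%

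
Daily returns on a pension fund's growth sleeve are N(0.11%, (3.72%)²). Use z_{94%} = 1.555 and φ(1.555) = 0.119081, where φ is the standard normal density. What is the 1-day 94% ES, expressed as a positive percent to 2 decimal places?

7.27%

Tail multiplier: φ(z)/(1−α) = 0.119081 / 0.06 = 1.985.
ES = −(0.11%) + 3.72% × 1.985 = 7.274%.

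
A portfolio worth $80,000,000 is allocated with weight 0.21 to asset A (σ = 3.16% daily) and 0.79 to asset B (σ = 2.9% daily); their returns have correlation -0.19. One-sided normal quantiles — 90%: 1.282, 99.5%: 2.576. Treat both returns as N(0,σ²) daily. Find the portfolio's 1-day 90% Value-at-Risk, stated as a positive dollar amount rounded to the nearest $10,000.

$2,320,000

σ_p² = 0.21²·3.16² + 0.79²·2.9² + 2·-0.19·0.21·0.79·3.16·2.9 = 5.1113 (%²).
σ_p = √5.1113 = 2.261%.
VaR = 1.282 × 2.261% = 2.899%; on $80,000,000 that is $2,319,200.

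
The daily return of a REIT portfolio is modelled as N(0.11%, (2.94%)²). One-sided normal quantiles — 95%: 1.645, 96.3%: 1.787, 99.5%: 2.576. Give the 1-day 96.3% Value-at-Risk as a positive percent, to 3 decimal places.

VaR = −μ + z·σ = −(0.11%) + 1.787 × 2.94% = 5.144%.

5.144%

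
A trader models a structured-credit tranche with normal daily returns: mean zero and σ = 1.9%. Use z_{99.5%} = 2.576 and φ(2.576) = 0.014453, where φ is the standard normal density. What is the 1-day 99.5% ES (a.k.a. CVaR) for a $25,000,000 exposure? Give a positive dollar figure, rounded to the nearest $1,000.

$1,373,000

Tail multiplier: φ(z)/(1−α) = 0.014453 / 0.005 = 2.891.
ES = 1.9% × 2.891 = 5.493%.
On $25,000,000: 0.05493 × $25,000,000 = $1,373,250.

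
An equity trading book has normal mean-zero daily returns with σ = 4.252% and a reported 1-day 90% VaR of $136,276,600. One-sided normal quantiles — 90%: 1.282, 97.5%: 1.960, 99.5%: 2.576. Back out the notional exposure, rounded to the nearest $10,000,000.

VaR as a fraction of value: z·σ = 1.282 × 4.252% = 5.45106%.
Position = $136,276,600 / 0.0545106 = $2,500,000,000.

$2,500,000,000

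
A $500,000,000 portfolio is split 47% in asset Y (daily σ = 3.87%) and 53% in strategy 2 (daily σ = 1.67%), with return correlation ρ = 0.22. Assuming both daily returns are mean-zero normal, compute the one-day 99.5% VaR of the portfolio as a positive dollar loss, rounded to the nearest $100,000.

$28,200,000

σ_p² = 0.47²·3.87² + 0.53²·1.67² + 2·0.22·0.47·0.53·3.87·1.67 = 4.8002 (%²).
σ_p = √4.8002 = 2.191%.
At 99.5%, z = 2.576.
VaR = 2.576 × 2.191% = 5.644%; on $500,000,000 that is $28,220,000.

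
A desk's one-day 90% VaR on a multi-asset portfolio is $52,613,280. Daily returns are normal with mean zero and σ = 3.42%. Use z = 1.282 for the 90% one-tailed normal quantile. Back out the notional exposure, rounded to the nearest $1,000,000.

VaR as a fraction of value: z·σ = 1.282 × 3.42% = 4.38444%.
Position = $52,613,280 / 0.0438444 = $1,200,000,000.

$1,200,000,000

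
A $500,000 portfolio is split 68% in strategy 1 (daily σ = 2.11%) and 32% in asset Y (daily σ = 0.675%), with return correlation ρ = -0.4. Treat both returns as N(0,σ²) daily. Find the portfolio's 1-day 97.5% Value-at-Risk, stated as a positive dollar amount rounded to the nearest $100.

σ_p² = 0.68²·2.11² + 0.32²·0.675² + 2·-0.4·0.68·0.32·2.11·0.675 = 1.8574 (%²).
σ_p = √1.8574 = 1.363%.
At 97.5%, z = 1.960.
VaR = 1.960 × 1.363% = 2.671%; on $500,000 that is $13,355.

$13,400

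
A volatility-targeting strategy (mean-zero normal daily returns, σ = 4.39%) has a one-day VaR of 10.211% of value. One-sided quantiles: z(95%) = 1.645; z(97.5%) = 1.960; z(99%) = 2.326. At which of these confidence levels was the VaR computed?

Implied z = VaR/σ = 10.211 / 4.39 = 2.326.
This matches z(99%) = 2.326.

99%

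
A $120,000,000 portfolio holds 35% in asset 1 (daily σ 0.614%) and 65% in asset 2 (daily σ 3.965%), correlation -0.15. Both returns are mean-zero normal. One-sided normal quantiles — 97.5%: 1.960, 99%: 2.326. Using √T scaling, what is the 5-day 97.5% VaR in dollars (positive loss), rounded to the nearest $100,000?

$13,400,000

σ_p = √(0.35²·0.614² + 0.65²·3.965² + 2·-0.15·0.35·0.65·0.614·3.965) = 2.554%.
σ_{5d} = 2.554% × √5 = 5.711%.
VaR = 1.960 × 5.711% = 11.194%; on $120,000,000 that is $13,432,800.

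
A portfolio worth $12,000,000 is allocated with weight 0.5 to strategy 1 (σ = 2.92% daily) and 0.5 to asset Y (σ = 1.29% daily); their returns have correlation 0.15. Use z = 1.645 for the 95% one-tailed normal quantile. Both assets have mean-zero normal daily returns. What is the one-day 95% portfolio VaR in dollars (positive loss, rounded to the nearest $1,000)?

$332,000

σ_p² = 0.5²·2.92² + 0.5²·1.29² + 2·0.15·0.5·0.5·2.92·1.29 = 2.8301 (%²).
σ_p = √2.8301 = 1.682%.
VaR = 1.645 × 1.682% = 2.767%; on $12,000,000 that is $332,040.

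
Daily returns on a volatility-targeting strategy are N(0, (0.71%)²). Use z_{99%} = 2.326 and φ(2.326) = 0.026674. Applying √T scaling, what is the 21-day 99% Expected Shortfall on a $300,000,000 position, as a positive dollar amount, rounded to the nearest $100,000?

$26,000,000

σ_{21d} = 0.71% × √21 = 3.254%.
ES multiplier = φ(z)/(1−α) = 0.026674/0.01 = 2.667.
ES = 3.254% × 2.667 = 8.678%; on $300,000,000: $26,034,000.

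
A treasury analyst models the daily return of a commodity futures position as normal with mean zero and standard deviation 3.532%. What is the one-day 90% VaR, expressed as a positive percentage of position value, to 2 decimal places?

At 90% one-sided, z = 1.282.
VaR = z·σ = 1.282 × 3.532% = 4.528%.

4.53%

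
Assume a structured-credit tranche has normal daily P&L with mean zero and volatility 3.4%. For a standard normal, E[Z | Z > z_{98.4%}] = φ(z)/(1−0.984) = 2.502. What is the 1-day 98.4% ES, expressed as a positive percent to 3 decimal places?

8.507%

ES = 3.4% × 2.502 = 8.507%.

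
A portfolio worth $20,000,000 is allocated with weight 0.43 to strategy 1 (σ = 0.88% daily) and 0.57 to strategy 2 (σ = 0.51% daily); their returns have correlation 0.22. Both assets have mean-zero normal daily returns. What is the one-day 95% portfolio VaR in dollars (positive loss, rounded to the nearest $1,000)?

σ_p² = 0.43²·0.88² + 0.57²·0.51² + 2·0.22·0.43·0.57·0.88·0.51 = 0.2761 (%²).
σ_p = √0.2761 = 0.525%.
At 95%, z = 1.645.
VaR = 1.645 × 0.525% = 0.864%; on $20,000,000 that is $172,800.

$173,000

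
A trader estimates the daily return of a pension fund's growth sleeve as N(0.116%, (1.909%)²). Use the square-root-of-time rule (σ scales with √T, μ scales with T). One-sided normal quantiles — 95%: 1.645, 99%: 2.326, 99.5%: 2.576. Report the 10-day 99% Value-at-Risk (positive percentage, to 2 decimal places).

σ_{10d} = 1.909% × √10 = 6.037%; μ_{10d} = 10 × 0.116% = 1.160%.
VaR = −(1.160%) + 2.326 × 6.037% = 12.882%.

12.88%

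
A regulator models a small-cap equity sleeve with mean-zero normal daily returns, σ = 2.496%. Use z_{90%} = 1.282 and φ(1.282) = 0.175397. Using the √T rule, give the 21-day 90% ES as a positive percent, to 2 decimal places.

σ_{21d} = 2.496% × √21 = 11.438%.
ES multiplier = φ(z)/(1−α) = 0.175397/0.1 = 1.754.
ES = 11.438% × 1.754 = 20.062%.

20.06%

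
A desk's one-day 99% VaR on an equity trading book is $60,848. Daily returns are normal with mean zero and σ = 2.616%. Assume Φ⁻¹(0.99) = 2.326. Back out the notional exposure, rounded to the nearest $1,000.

VaR as a fraction of value: z·σ = 2.326 × 2.616% = 6.08482%.
Position = $60,848 / 0.0608482 = $999,997.

$1,000,000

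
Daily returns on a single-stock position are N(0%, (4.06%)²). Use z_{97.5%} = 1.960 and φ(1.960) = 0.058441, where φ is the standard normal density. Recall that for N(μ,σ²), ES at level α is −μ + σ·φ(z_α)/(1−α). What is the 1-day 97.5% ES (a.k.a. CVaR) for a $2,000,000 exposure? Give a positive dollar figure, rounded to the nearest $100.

$189,800

Tail multiplier: φ(z)/(1−α) = 0.058441 / 0.025 = 2.338.
ES = 4.06% × 2.338 = 9.492%.
On $2,000,000: 0.09492 × $2,000,000 = $189,840.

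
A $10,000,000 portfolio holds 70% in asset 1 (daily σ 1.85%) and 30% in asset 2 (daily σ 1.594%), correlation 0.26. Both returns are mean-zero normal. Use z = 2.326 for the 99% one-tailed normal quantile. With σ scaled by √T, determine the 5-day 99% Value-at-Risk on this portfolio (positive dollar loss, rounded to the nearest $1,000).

$776,000

σ_p = √(0.7²·1.85² + 0.3²·1.594² + 2·0.26·0.7·0.3·1.85·1.594) = 1.493%.
σ_{5d} = 1.493% × √5 = 3.338%.
VaR = 2.326 × 3.338% = 7.764%; on $10,000,000 that is $776,400.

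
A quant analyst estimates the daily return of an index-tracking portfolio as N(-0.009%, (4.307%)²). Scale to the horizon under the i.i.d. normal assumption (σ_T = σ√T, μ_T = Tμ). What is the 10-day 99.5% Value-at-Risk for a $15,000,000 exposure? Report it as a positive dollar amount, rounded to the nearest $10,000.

$5,280,000

At 99.5%, z = 2.576.
σ_{10d} = 4.307% × √10 = 13.620%; μ_{10d} = 10 × -0.009% = -0.090%.
VaR = −(-0.090%) + 2.576 × 13.620% = 35.175%.
On $15,000,000: 0.35175 × $15,000,000 = $5,276,250.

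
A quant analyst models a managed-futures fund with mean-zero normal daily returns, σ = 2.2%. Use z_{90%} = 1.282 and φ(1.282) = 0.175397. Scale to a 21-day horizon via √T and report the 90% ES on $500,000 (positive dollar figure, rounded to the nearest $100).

σ_{21d} = 2.2% × √21 = 10.082%.
ES multiplier = φ(z)/(1−α) = 0.175397/0.1 = 1.754.
ES = 10.082% × 1.754 = 17.684%; on $500,000: $88,420.

$88,400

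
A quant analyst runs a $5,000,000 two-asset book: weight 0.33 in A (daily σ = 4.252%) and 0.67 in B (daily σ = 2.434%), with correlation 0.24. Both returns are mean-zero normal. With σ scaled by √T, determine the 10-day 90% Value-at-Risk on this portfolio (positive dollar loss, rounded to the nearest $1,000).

σ_p = √(0.33²·4.252² + 0.67²·2.434² + 2·0.24·0.33·0.67·4.252·2.434) = 2.393%.
σ_{10d} = 2.393% × √10 = 7.567%.
z(90%) = 1.282.
VaR = 1.282 × 7.567% = 9.701%; on $5,000,000 that is $485,050.

$485,000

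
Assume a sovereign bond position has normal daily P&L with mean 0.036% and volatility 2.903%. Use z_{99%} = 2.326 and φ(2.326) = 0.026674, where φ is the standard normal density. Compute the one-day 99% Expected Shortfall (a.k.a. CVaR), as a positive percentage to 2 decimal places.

7.71%

Tail multiplier: φ(z)/(1−α) = 0.026674 / 0.01 = 2.667.
ES = −(0.036%) + 2.903% × 2.667 = 7.706%.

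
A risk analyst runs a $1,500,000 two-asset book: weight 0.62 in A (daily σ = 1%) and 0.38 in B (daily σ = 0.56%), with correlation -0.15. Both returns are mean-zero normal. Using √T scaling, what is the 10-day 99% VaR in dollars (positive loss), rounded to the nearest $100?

$68,900

σ_p = √(0.62²·1² + 0.38²·0.56² + 2·-0.15·0.62·0.38·1·0.56) = 0.625%.
σ_{10d} = 0.625% × √10 = 1.976%.
z(99%) = 2.326.
VaR = 2.326 × 1.976% = 4.596%; on $1,500,000 that is $68,940.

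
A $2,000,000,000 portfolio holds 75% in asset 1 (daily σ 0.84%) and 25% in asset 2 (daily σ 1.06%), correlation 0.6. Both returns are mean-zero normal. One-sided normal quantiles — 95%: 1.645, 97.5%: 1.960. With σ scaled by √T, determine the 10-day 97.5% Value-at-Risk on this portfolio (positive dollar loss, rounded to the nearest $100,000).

$101,300,000

σ_p = √(0.75²·0.84² + 0.25²·1.06² + 2·0.6·0.75·0.25·0.84·1.06) = 0.817%.
σ_{10d} = 0.817% × √10 = 2.584%.
VaR = 1.960 × 2.584% = 5.065%; on $2,000,000,000 that is $101,300,000.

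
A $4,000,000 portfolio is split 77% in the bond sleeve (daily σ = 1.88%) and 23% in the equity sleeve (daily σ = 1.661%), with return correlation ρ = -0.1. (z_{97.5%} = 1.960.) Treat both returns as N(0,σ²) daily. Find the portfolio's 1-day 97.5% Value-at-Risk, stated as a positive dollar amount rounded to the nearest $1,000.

σ_p² = 0.77²·1.88² + 0.23²·1.661² + 2·-0.1·0.77·0.23·1.88·1.661 = 2.1309 (%²).
σ_p = √2.1309 = 1.460%.
VaR = 1.960 × 1.460% = 2.862%; on $4,000,000 that is $114,480.

$114,000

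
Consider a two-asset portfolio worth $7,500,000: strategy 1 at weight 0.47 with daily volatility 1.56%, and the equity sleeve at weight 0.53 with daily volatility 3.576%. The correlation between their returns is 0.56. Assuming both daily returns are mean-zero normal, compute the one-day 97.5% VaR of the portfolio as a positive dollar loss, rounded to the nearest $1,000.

σ_p² = 0.47²·1.56² + 0.53²·3.576² + 2·0.56·0.47·0.53·1.56·3.576 = 5.6860 (%²).
σ_p = √5.6860 = 2.385%.
At 97.5%, z = 1.960.
VaR = 1.960 × 2.385% = 4.675%; on $7,500,000 that is $350,625.

$351,000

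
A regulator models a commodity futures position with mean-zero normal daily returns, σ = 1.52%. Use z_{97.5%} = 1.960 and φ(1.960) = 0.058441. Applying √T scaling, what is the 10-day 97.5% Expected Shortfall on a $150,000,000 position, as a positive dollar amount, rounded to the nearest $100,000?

$16,900,000

σ_{10d} = 1.52% × √10 = 4.807%.
ES multiplier = φ(z)/(1−α) = 0.058441/0.025 = 2.338.
ES = 4.807% × 2.338 = 11.239%; on $150,000,000: $16,858,500.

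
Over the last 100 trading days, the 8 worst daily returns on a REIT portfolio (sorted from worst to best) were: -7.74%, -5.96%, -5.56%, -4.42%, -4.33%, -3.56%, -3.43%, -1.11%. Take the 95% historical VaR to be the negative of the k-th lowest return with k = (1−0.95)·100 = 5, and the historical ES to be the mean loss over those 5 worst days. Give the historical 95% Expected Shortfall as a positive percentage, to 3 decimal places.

The 5 worst returns sum to -28.01%.
ES = −(-28.01%) / 5 = 5.602%.

5.602%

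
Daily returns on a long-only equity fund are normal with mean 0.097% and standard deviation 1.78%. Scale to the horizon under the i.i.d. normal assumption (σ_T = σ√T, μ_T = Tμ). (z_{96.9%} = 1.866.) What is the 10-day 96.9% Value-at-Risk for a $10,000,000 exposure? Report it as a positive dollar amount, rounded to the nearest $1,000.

σ_{10d} = 1.78% × √10 = 5.629%; μ_{10d} = 10 × 0.097% = 0.970%.
VaR = −(0.970%) + 1.866 × 5.629% = 9.534%.
On $10,000,000: 0.09534 × $10,000,000 = $953,400.

$953,000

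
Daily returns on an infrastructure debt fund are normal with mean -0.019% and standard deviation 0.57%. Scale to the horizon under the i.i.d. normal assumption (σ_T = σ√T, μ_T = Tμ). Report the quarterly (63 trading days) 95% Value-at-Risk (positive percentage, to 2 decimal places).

8.64%

At 95%, z = 1.645.
σ_{63d} = 0.57% × √63 = 4.524%; μ_{63d} = 63 × -0.019% = -1.197%.
VaR = −(-1.197%) + 1.645 × 4.524% = 8.639%.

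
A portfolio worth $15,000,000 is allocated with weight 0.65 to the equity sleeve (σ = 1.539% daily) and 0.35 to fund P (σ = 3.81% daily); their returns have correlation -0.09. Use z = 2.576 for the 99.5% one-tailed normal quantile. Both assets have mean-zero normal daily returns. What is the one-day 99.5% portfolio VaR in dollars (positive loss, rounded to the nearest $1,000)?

$616,000

σ_p² = 0.65²·1.539² + 0.35²·3.81² + 2·-0.09·0.65·0.35·1.539·3.81 = 2.5388 (%²).
σ_p = √2.5388 = 1.593%.
VaR = 2.576 × 1.593% = 4.104%; on $15,000,000 that is $615,600.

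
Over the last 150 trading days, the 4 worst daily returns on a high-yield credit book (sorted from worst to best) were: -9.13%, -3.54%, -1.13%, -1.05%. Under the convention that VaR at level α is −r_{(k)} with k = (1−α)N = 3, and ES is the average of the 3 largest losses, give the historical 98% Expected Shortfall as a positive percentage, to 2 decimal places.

The 3 worst returns sum to -13.80%.
ES = −(-13.80%) / 3 = 4.6% ≈ 4.60%.

4.60%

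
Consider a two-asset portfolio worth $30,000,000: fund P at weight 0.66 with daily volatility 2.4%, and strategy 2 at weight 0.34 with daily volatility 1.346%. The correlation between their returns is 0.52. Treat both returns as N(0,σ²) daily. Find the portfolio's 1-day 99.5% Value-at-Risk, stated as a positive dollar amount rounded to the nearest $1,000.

σ_p² = 0.66²·2.4² + 0.34²·1.346² + 2·0.52·0.66·0.34·2.4·1.346 = 3.4724 (%²).
σ_p = √3.4724 = 1.863%.
At 99.5%, z = 2.576.
VaR = 2.576 × 1.863% = 4.799%; on $30,000,000 that is $1,439,700.

$1,440,000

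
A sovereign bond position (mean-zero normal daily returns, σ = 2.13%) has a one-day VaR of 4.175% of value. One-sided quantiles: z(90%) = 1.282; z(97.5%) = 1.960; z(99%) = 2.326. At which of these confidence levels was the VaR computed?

97.5%

Implied z = VaR/σ = 4.175 / 2.13 = 1.960.
This matches z(97.5%) = 1.960.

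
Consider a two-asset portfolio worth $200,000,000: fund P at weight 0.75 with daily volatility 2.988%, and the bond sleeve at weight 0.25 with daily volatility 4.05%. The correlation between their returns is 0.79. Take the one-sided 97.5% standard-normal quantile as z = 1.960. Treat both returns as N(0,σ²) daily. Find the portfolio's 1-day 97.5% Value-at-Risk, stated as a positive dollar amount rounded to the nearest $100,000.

$12,200,000

σ_p² = 0.75²·2.988² + 0.25²·4.05² + 2·0.79·0.75·0.25·2.988·4.05 = 9.6323 (%²).
σ_p = √9.6323 = 3.104%.
VaR = 1.960 × 3.104% = 6.084%; on $200,000,000 that is $12,168,000.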